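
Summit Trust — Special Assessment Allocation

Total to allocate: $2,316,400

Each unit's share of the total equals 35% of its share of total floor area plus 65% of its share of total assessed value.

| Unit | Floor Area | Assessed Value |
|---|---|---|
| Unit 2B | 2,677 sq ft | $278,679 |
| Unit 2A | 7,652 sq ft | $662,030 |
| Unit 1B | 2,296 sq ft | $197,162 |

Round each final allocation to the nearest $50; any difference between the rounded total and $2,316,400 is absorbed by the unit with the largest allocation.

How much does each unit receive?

Unit 2B: $540,650; Unit 2A: $1,367,400; Unit 1B: $408,350

Floor area total 12,625; assessed value total 1,137,871.
Composite weights (35% floor area + 65% assessed value): Unit 2B 0.2334; Unit 2A 0.5903; Unit 1B 0.1763.
Proportional shares: Unit 2B 540,664.17; Unit 2A 1,367,403.73; Unit 1B 408,332.10.
Rounded to nearest $50: Unit 2B $540,650; Unit 2A $1,367,400; Unit 1B $408,350. Sum = $2,316,400.
No rounding difference to absorb.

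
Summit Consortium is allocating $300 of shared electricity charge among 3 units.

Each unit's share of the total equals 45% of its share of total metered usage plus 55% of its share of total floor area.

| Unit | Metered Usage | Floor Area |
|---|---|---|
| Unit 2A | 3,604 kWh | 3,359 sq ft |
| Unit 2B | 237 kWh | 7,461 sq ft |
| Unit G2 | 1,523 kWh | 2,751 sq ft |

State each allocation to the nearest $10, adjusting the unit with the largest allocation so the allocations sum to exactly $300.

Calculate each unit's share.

Unit 2A: $130 | Unit 2B: $100 | Unit G2: $70

Metered usage total 5,364; floor area total 13,571.
Combined weights (45% metered usage + 55% floor area): Unit 2A 0.4385; Unit 2B 0.3223; Unit G2 0.2393.
Pro-rata amounts: Unit 2A 131.54; Unit 2B 96.68; Unit G2 71.78.
After rounding ($10): Unit 2A $130; Unit 2B $100; Unit G2 $70. Sum = $300.
Rounded total matches; no reconciliation needed.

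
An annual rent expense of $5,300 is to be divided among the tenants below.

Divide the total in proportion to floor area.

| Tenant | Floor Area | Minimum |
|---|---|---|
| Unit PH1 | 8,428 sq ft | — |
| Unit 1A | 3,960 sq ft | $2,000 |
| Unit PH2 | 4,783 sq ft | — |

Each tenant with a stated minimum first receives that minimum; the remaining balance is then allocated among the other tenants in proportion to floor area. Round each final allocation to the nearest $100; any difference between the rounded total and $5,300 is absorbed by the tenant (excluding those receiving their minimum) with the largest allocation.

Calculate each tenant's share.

Guaranteed amounts: Unit 1A $2,000. Balance $3,300.
Balance split over remaining floor area 13,211: Unit PH1 2,105.25 → $2,100; Unit PH2 1,194.75 → $1,200.

Unit PH1: $2,100 · Unit 1A: $2,000 · Unit PH2: $1,200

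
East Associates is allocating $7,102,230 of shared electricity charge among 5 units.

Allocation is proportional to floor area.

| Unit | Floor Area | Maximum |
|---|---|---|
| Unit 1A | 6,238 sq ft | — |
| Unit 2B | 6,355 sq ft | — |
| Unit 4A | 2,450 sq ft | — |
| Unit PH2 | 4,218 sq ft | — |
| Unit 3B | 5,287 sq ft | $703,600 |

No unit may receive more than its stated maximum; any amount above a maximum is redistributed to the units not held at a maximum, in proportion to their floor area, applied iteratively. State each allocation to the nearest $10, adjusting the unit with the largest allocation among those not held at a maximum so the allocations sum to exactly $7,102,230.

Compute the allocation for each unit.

Sum of floor area: 24,548.
Proportional shares (ignoring caps): Unit 1A 1,804,778.83; Unit 2B 1,838,629.28; Unit 4A 708,834.26; Unit PH2 1,220,352.21; Unit 3B 1,529,635.41.
Capped: Unit 3B ($703,600); residual $6,398,630 reallocated over remaining floor area 19,261.
Redistributed shares: Unit 1A 2,072,304.34 → $2,072,300; Unit 2B 2,111,172.51 → $2,111,170; Unit 4A 813,906.00 → $813,910; Unit PH2 1,401,247.15 → $1,401,250.

Unit 1A: $2,072,300 | Unit 2B: $2,111,170 | Unit 4A: $813,910 | Unit PH2: $1,401,250 | Unit 3B: $703,600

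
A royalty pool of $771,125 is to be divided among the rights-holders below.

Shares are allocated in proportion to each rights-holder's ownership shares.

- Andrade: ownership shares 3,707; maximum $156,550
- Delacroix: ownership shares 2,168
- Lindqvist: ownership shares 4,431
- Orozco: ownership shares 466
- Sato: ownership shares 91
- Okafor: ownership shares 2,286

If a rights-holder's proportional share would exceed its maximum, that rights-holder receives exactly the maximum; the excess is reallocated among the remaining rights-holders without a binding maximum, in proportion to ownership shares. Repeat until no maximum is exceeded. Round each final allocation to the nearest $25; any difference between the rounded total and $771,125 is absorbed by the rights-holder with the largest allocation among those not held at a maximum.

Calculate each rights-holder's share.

Ownership shares total: 13,149.
Unconstrained shares: Andrade 217,397.55; Delacroix 127,142.67; Lindqvist 259,856.63; Orozco 27,328.64; Sato 5,336.71; Okafor 134,062.80.
Cap binds for Andrade ($156,550); residual $614,575 reallocated over remaining ownership shares 9,442.
Shares after redistribution: Delacroix 141,114.02 → $141,125; Lindqvist 288,411.55 → $288,400; Orozco 30,331.70 → $30,325; Sato 5,923.14 → $5,925; Okafor 148,794.58 → $148,800.

Andrade: $156,550; Delacroix: $141,125; Lindqvist: $288,400; Orozco: $30,325; Sato: $5,925; Okafor: $148,800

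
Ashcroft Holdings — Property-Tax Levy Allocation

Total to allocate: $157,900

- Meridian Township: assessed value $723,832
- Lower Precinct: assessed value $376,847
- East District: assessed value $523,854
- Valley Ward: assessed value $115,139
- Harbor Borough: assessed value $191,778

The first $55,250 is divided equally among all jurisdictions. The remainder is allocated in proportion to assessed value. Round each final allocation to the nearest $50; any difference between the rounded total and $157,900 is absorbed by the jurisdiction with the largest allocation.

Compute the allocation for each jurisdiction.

$55,250 shared equally gives $11,050 per jurisdiction.
Remainder $102,650 by assessed value (total 1,931,450): Meridian Township 38,469.21 → $38,450; Lower Precinct 20,028.14 → $20,050; East District 27,841.06 → $27,850; Valley Ward 6,119.25 → $6,100; Harbor Borough 10,192.35 → $10,200.
Totals: Meridian Township $11,050 + $38,450 = $49,500; Lower Precinct $11,050 + $20,050 = $31,100; East District $11,050 + $27,850 = $38,900; Valley Ward $11,050 + $6,100 = $17,150; Harbor Borough $11,050 + $10,200 = $21,250.

Meridian Township: $49,500; Lower Precinct: $31,100; East District: $38,900; Valley Ward: $17,150; Harbor Borough: $21,250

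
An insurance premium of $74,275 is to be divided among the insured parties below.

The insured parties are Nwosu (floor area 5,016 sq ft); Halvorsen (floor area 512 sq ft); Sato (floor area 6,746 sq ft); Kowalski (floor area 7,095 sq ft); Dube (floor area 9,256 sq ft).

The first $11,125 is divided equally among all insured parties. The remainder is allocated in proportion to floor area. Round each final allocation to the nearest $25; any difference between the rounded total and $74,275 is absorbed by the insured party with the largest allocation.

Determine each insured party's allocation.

Equal tier: $11,125 ÷ 5 = $2,225 apiece.
Remainder $63,150 by floor area (total 28,625): Nwosu 11,065.87 → $11,075; Halvorsen 1,129.53 → $1,125; Sato 14,882.44 → $14,875; Kowalski 15,652.38 → $15,650; Dube 20,419.79 → $20,425.
Totals: Nwosu $2,225 + $11,075 = $13,300; Halvorsen $2,225 + $1,125 = $3,350; Sato $2,225 + $14,875 = $17,100; Kowalski $2,225 + $15,650 = $17,875; Dube $2,225 + $20,425 = $22,650.

Nwosu: $13,300 | Halvorsen: $3,350 | Sato: $17,100 | Kowalski: $17,875 | Dube: $22,650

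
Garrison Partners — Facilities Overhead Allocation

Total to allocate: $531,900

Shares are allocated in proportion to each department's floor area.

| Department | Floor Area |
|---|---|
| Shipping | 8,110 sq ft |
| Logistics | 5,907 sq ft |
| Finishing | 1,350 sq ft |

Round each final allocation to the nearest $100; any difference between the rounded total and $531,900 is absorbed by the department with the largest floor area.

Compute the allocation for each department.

Shipping: $280,700 | Logistics: $204,500 | Finishing: $46,700

Sum of floor area: 8,110 + 5,907 + 1,350 = 15,367.
Raw shares: Shipping 280,712.50; Logistics 204,459.77; Finishing 46,727.73.
At nearest $100: Shipping $280,700; Logistics $204,500; Finishing $46,700. Sum = $531,900.
Sum already equals the total — no adjustment.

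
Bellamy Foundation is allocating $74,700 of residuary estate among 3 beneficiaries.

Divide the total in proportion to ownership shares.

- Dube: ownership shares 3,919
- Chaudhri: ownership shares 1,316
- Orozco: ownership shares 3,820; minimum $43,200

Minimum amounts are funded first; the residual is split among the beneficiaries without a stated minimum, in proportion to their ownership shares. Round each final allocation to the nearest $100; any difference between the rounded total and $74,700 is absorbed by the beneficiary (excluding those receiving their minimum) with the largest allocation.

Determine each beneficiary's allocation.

Fund the minimums — Orozco $43,200. Residual $31,500.
Residual split over remaining ownership shares 5,235: Dube 23,581.38 → $23,600; Chaudhri 7,918.62 → $7,900.

Dube: $23,600 | Chaudhri: $7,900 | Orozco: $43,200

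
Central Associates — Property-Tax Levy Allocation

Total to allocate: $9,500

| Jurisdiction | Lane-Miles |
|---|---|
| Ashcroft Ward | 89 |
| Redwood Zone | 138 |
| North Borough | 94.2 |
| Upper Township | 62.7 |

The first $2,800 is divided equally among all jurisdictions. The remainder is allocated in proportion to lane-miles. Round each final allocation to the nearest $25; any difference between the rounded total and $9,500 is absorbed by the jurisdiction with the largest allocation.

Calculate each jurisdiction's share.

First tranche $2,800 split equally: $700 each.
Remainder $6,700 by lane-miles (total 383.9): Ashcroft Ward 1,553.27 → $1,550; Redwood Zone 2,408.44 → $2,400; North Borough 1,644.02 → $1,650; Upper Township 1,094.27 → $1,100.
Totals: Ashcroft Ward $700 + $1,550 = $2,250; Redwood Zone $700 + $2,400 = $3,100; North Borough $700 + $1,650 = $2,350; Upper Township $700 + $1,100 = $1,800.

Ashcroft Ward: $2,250 · Redwood Zone: $3,100 · North Borough: $2,350 · Upper Township: $1,800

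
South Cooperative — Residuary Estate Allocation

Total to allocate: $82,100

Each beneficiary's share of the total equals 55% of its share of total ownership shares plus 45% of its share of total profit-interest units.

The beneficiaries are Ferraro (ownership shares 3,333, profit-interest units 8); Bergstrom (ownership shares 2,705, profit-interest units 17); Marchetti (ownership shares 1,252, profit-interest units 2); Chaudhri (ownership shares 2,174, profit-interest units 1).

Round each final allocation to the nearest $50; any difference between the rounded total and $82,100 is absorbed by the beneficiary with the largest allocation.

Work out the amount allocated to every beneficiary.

Ferraro: $26,450 | Bergstrom: $35,350 | Marchetti: $8,600 | Chaudhri: $11,700

Ownership shares total 9,464; profit-interest units total 28.
Combined weights (55% ownership shares + 45% profit-interest units): Ferraro 0.3223; Bergstrom 0.4304; Marchetti 0.1049; Chaudhri 0.1424.
Pro-rata amounts: Ferraro 26,458.25; Bergstrom 35,337.09; Marchetti 8,612.52; Chaudhri 11,692.14.
At nearest $50: Ferraro $26,450; Bergstrom $35,350; Marchetti $8,600; Chaudhri $11,700. Sum = $82,100.
Rounded total matches; no reconciliation needed.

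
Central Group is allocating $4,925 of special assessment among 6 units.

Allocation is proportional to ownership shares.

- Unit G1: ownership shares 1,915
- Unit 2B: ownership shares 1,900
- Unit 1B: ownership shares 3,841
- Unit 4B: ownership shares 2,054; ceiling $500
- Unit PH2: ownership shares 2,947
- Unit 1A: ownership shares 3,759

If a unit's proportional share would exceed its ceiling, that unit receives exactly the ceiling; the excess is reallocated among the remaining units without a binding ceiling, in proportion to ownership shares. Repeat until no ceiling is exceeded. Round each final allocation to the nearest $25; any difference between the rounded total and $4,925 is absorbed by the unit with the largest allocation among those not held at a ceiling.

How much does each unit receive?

Unit G1: $600 | Unit 2B: $575 | Unit 1B: $1,200 | Unit 4B: $500 | Unit PH2: $900 | Unit 1A: $1,150

Total ownership shares = 16,416.
Pro-rata shares before constraints: Unit G1 574.52; Unit 2B 570.02; Unit 1B 1,152.35; Unit 4B 616.23; Unit PH2 884.14; Unit 1A 1,127.75.
Held at cap: Unit 4B ($500); residual $4,425 reallocated over remaining ownership shares 14,362.
Remaining shares: Unit G1 590.02 → $600; Unit 2B 585.40 → $575; Unit 1B 1,183.43 → $1,175; Unit PH2 907.98 → $900; Unit 1A 1,158.17 → $1,150.
Rounding difference +$25 applied to Unit 1B → $1,200.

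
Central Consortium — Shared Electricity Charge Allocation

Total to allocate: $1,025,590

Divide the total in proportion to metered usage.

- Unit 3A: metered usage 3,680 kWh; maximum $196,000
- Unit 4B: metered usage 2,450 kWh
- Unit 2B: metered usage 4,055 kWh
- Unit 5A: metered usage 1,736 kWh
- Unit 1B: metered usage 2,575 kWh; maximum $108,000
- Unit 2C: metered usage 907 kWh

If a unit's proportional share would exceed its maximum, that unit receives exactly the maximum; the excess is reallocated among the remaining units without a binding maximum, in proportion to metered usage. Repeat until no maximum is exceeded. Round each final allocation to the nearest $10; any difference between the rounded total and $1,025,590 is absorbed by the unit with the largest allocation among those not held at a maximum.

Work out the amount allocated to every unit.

Unit 3A: $196,000 · Unit 4B: $193,250 · Unit 2B: $319,870 · Unit 5A: $136,930 · Unit 1B: $108,000 · Unit 2C: $71,540

Total metered usage = 15,403.
Proportional shares (ignoring caps): Unit 3A 245,028.32; Unit 4B 163,130.27; Unit 2B 269,997.24; Unit 5A 115,589.45; Unit 1B 171,453.24; Unit 2C 60,391.49.
Capped: Unit 3A ($196,000), Unit 1B ($108,000); balance $721,590 reallocated over remaining metered usage 9,148.
Shares after redistribution: Unit 4B 193,254.86 → $193,250; Unit 2B 319,856.52 → $319,860; Unit 5A 136,934.88 → $136,930; Unit 2C 71,543.74 → $71,540.
Rounding difference +$10 applied to Unit 2B → $319,870.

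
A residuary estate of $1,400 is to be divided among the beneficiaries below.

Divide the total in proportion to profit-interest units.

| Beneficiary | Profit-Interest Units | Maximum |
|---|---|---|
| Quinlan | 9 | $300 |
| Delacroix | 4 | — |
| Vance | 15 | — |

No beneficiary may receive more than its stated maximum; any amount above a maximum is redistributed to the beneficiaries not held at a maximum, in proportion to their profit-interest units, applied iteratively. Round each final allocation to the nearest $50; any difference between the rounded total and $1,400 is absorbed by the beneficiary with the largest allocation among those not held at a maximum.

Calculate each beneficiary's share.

Quinlan: $300 · Delacroix: $250 · Vance: $850

Combined profit-interest units = 28.
Unconstrained shares: Quinlan 450.00; Delacroix 200.00; Vance 750.00.
Capped: Quinlan ($300); balance $1,100 reallocated over remaining profit-interest units 19.
Remaining shares: Delacroix 231.58 → $250; Vance 868.42 → $850.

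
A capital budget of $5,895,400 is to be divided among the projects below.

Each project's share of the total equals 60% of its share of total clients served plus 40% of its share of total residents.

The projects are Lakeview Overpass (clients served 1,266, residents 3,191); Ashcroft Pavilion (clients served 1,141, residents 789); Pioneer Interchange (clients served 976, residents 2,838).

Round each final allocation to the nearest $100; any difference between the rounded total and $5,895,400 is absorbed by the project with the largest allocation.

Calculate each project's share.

Clients served total 3,383; residents total 6,818.
Blended shares (60% clients served + 40% residents): Lakeview Overpass 0.4117; Ashcroft Pavilion 0.2487; Pioneer Interchange 0.3396.
Unrounded shares: Lakeview Overpass 2,427,400.07; Ashcroft Pavilion 1,465,914.79; Pioneer Interchange 2,002,085.14.
At nearest $100: Lakeview Overpass $2,427,400; Ashcroft Pavilion $1,465,900; Pioneer Interchange $2,002,100. Sum = $5,895,400.
No rounding difference to absorb.

Lakeview Overpass: $2,427,400 | Ashcroft Pavilion: $1,465,900 | Pioneer Interchange: $2,002,100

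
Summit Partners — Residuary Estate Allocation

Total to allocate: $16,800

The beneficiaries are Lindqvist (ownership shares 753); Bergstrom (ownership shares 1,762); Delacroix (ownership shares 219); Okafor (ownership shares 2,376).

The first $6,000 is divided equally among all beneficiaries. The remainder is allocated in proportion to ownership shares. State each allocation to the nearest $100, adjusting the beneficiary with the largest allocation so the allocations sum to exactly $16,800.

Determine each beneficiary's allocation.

Lindqvist: $3,100 | Bergstrom: $5,200 | Delacroix: $2,000 | Okafor: $6,500

First tranche $6,000 split equally: $1,500 each.
Remainder $10,800 by ownership shares (total 5,110): Lindqvist 1,591.47 → $1,600; Bergstrom 3,723.99 → $3,700; Delacroix 462.86 → $500; Okafor 5,021.68 → $5,000.
Totals: Lindqvist $1,500 + $1,600 = $3,100; Bergstrom $1,500 + $3,700 = $5,200; Delacroix $1,500 + $500 = $2,000; Okafor $1,500 + $5,000 = $6,500.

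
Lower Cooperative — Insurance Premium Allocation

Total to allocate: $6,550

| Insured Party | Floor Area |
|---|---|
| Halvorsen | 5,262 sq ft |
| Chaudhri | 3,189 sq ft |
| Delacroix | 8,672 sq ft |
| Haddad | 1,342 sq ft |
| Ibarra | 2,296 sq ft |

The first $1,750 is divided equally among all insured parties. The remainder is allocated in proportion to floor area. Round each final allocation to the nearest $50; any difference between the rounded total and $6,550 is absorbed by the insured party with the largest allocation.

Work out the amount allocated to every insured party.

Halvorsen: $1,550 · Chaudhri: $1,100 · Delacroix: $2,350 · Haddad: $650 · Ibarra: $900

$1,750 shared equally gives $350 per insured party.
Remainder $4,800 by floor area (total 20,761): Halvorsen 1,216.59 → $1,200; Chaudhri 737.31 → $750; Delacroix 2,004.99 → $2,000; Haddad 310.27 → $300; Ibarra 530.84 → $550.
Totals: Halvorsen $350 + $1,200 = $1,550; Chaudhri $350 + $750 = $1,100; Delacroix $350 + $2,000 = $2,350; Haddad $350 + $300 = $650; Ibarra $350 + $550 = $900.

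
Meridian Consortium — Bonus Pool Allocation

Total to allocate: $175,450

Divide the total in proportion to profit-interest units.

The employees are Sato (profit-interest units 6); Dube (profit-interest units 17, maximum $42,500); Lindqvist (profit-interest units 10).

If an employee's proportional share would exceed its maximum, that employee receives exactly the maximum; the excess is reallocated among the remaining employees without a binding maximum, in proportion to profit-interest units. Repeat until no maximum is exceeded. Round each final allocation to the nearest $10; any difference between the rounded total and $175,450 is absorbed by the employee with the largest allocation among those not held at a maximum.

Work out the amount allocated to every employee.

Profit-interest units total: 33.
Pro-rata shares before constraints: Sato 31,900.00; Dube 90,383.33; Lindqvist 53,166.67.
Capped: Dube ($42,500); balance $132,950 reallocated over remaining profit-interest units 16.
Shares after redistribution: Sato 49,856.25 → $49,860; Lindqvist 83,093.75 → $83,090.

Sato: $49,860 · Dube: $42,500 · Lindqvist: $83,090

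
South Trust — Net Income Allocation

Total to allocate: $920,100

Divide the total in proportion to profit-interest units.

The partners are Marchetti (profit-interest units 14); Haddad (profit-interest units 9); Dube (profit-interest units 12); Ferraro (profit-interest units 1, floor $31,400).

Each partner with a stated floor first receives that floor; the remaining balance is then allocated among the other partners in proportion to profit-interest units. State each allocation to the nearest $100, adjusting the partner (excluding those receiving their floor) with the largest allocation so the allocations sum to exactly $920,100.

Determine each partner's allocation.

Fund the minimums — Ferraro $31,400. Remaining pool $888,700.
Remaining pool split over remaining profit-interest units 35: Marchetti 355,480.00 → $355,500; Haddad 228,522.86 → $228,500; Dube 304,697.14 → $304,700.

Marchetti: $355,500; Haddad: $228,500; Dube: $304,700; Ferraro: $31,400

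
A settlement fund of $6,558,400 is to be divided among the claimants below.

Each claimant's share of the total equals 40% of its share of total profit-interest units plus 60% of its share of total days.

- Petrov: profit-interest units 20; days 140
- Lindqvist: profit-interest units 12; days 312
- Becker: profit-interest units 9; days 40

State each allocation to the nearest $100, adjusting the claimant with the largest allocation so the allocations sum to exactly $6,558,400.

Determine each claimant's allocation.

Totals — profit-interest units 41, days 492.
Composite weights (40% profit-interest units + 60% days): Petrov 0.3659; Lindqvist 0.4976; Becker 0.1366.
Unrounded shares: Petrov 2,399,414.63; Lindqvist 3,263,203.90; Becker 895,781.46.
Rounded to nearest $100: Petrov $2,399,400; Lindqvist $3,263,200; Becker $895,800. Sum = $6,558,400.
No rounding difference to absorb.

Petrov: $2,399,400 | Lindqvist: $3,263,200 | Becker: $895,800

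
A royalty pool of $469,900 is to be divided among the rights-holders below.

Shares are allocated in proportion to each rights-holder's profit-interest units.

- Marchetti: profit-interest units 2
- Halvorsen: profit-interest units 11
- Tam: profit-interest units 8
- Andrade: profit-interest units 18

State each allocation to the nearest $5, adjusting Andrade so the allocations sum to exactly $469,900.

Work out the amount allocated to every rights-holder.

Sum of profit-interest units: 39.
Raw shares: Marchetti 2/39 × $469,900 = 24,097.44; Halvorsen 11/39 × $469,900 = 132,535.90; Tam 8/39 × $469,900 = 96,389.74; Andrade 18/39 × $469,900 = 216,876.92.
After rounding ($5): Marchetti $24,095; Halvorsen $132,535; Tam $96,390; Andrade $216,875. Sum = $469,895.
Difference $469,900 − $469,895 = +$5 applied to Andrade: Andrade becomes $216,880.

Marchetti: $24,095 · Halvorsen: $132,535 · Tam: $96,390 · Andrade: $216,880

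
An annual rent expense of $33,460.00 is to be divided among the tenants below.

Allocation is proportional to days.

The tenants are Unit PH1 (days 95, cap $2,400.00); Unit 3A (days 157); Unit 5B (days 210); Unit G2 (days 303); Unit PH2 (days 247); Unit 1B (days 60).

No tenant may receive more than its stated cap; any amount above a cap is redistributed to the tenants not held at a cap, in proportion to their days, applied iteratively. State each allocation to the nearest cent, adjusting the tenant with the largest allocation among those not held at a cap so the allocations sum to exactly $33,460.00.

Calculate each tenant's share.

Days total: 1,072.
Pro-rata shares before constraints: Unit PH1 2,965.2052; Unit 3A 4,900.3918; Unit 5B 6,554.6642; Unit G2 9,457.4440; Unit PH2 7,709.5336; Unit 1B 1,872.7612.
Capped: Unit PH1 ($2,400.00); remaining pool $31,060.00 reallocated over remaining days 977.
Redistributed shares: Unit 3A 4,991.2180 → $4,991.22; Unit 5B 6,676.1515 → $6,676.15; Unit G2 9,632.7329 → $9,632.73; Unit PH2 7,852.4258 → $7,852.43; Unit 1B 1,907.4719 → $1,907.47.

Unit PH1: $2,400.00; Unit 3A: $4,991.22; Unit 5B: $6,676.15; Unit G2: $9,632.73; Unit PH2: $7,852.43; Unit 1B: $1,907.47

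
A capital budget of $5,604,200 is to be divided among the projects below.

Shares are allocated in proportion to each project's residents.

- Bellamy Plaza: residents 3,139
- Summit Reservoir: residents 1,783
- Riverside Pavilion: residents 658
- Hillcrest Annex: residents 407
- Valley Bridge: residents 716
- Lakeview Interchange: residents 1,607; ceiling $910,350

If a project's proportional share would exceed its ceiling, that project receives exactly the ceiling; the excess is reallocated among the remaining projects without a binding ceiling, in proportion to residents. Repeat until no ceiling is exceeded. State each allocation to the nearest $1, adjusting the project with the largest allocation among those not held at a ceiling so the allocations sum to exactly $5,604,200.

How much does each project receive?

Total residents = 8,310.
Unconstrained shares: Bellamy Plaza 2,116,917.42; Summit Reservoir 1,202,441.47; Riverside Pavilion 443,750.13; Hillcrest Annex 274,477.67; Valley Bridge 482,864.89; Lakeview Interchange 1,083,748.42.
Held at cap: Lakeview Interchange ($910,350); remaining pool $4,693,850 reallocated over remaining residents 6,703.
Remaining shares: Bellamy Plaza 2,198,119.52 → $2,198,120; Summit Reservoir 1,248,565.501 → $1,248,566; Riverside Pavilion 460,771.79 → $460,772; Hillcrest Annex 285,006.26 → $285,006; Valley Bridge 501,386.93 → $501,387.
Rounding difference −$1 applied to Bellamy Plaza → $2,198,119.

Bellamy Plaza: $2,198,119 · Summit Reservoir: $1,248,566 · Riverside Pavilion: $460,772 · Hillcrest Annex: $285,006 · Valley Bridge: $501,387 · Lakeview Interchange: $910,350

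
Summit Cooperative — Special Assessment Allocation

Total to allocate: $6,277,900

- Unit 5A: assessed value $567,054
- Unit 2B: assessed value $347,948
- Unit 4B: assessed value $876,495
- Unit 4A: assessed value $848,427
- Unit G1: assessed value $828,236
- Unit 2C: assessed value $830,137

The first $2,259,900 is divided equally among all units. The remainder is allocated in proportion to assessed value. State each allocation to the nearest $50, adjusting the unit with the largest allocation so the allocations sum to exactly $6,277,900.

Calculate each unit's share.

Unit 5A: $906,750 | Unit 2B: $701,900 | Unit 4B: $1,195,950 | Unit 4A: $1,169,750 | Unit G1: $1,150,900 | Unit 2C: $1,152,650

Equal tier: $2,259,900 ÷ 6 = $376,650 apiece.
Remainder $4,018,000 by assessed value (total 4,298,297): Unit 5A 530,075.74 → $530,100; Unit 2B 325,257.90 → $325,250; Unit 4B 819,337.73 → $819,350; Unit 4A 793,100.08 → $793,100; Unit G1 774,225.76 → $774,250; Unit 2C 776,002.79 → $776,000.
Rounding difference −$50 on remainder applied to Unit 4B.
Totals: Unit 5A $376,650 + $530,100 = $906,750; Unit 2B $376,650 + $325,250 = $701,900; Unit 4B $376,650 + $819,300 = $1,195,950; Unit 4A $376,650 + $793,100 = $1,169,750; Unit G1 $376,650 + $774,250 = $1,150,900; Unit 2C $376,650 + $776,000 = $1,152,650.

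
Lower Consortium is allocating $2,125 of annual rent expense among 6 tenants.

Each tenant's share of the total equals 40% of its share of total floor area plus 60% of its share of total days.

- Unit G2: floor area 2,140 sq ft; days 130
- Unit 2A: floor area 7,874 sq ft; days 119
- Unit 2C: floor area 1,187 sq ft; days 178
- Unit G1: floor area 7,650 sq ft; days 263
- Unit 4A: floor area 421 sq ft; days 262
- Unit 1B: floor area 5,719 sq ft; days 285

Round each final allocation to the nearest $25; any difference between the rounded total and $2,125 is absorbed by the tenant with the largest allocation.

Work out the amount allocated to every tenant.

Totals — floor area 24,991, days 1,237.
Combined weights (40% floor area + 60% days): Unit G2 0.0973; Unit 2A 0.1837; Unit 2C 0.1053; Unit G1 0.2500; Unit 4A 0.1338; Unit 1B 0.2298.
Proportional shares: Unit G2 206.78; Unit 2A 390.47; Unit 2C 223.84; Unit G1 531.27; Unit 4A 284.37; Unit 1B 488.27.
After rounding ($25): Unit G2 $200; Unit 2A $400; Unit 2C $225; Unit G1 $525; Unit 4A $275; Unit 1B $500. Sum = $2,125.
Rounded total matches; no reconciliation needed.

Unit G2: $200 | Unit 2A: $400 | Unit 2C: $225 | Unit G1: $525 | Unit 4A: $275 | Unit 1B: $500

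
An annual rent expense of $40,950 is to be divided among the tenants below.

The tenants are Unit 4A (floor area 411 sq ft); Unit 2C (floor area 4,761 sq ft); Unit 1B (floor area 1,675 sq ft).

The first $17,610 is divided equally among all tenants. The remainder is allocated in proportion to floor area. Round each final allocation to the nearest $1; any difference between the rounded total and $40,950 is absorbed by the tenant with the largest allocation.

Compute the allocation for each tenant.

$17,610 shared equally gives $5,870 per tenant.
Remainder $23,340 by floor area (total 6,847): Unit 4A 1,401.01 → $1,401; Unit 2C 16,229.26 → $16,229; Unit 1B 5,709.73 → $5,710.
Totals: Unit 4A $5,870 + $1,401 = $7,271; Unit 2C $5,870 + $16,229 = $22,099; Unit 1B $5,870 + $5,710 = $11,580.

Unit 4A: $7,271 | Unit 2C: $22,099 | Unit 1B: $11,580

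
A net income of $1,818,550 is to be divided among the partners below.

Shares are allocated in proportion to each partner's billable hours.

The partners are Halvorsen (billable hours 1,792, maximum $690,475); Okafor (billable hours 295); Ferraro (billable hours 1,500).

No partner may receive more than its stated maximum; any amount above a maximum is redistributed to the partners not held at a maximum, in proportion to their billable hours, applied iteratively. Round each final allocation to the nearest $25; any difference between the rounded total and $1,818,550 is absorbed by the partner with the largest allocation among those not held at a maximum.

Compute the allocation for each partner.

Sum of billable hours: 3,587.
Proportional shares (ignoring caps): Halvorsen 908,514.52; Okafor 149,560.15; Ferraro 760,475.33.
Held at cap: Halvorsen ($690,475); balance $1,128,075 reallocated over remaining billable hours 1,795.
Remaining shares: Okafor 185,393.94 → $185,400; Ferraro 942,681.06 → $942,675.

Halvorsen: $690,475 · Okafor: $185,400 · Ferraro: $942,675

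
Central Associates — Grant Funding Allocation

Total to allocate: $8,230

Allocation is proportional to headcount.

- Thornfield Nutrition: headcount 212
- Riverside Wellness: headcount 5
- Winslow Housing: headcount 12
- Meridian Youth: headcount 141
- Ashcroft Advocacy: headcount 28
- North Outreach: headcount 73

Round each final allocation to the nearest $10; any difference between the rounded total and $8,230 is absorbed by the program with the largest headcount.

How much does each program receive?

Headcount total: 212 + 5 + 12 + 141 + 28 + 73 = 471.
Raw shares: Thornfield Nutrition 3,704.37; Riverside Wellness 87.37; Winslow Housing 209.68; Meridian Youth 2,463.76; Ashcroft Advocacy 489.26; North Outreach 1,275.56.
At nearest $10: Thornfield Nutrition $3,700; Riverside Wellness $90; Winslow Housing $210; Meridian Youth $2,460; Ashcroft Advocacy $490; North Outreach $1,280. Sum = $8,230.
Sum already equals the total — no adjustment.

Thornfield Nutrition: $3,700 | Riverside Wellness: $90 | Winslow Housing: $210 | Meridian Youth: $2,460 | Ashcroft Advocacy: $490 | North Outreach: $1,280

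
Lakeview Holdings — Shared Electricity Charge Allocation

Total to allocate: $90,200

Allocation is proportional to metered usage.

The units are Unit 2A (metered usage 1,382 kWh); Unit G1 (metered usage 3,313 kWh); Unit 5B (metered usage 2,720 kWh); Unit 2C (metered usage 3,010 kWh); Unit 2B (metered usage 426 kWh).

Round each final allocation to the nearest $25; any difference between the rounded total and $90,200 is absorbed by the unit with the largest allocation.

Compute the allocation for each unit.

Unit 2A: $11,500 · Unit G1: $27,525 · Unit 5B: $22,600 · Unit 2C: $25,025 · Unit 2B: $3,550

Metered usage total: 10,851.
Proportional shares: Unit 2A 1,382/10,851 × $90,200 = 11,488.01; Unit G1 3,313/10,851 × $90,200 = 27,539.64; Unit 5B 2,720/10,851 × $90,200 = 22,610.27; Unit 2C 3,010/10,851 × $90,200 = 25,020.92; Unit 2B 426/10,851 × $90,200 = 3,541.17.
Rounded to nearest $25: Unit 2A $11,500; Unit G1 $27,550; Unit 5B $22,600; Unit 2C $25,025; Unit 2B $3,550. Sum = $90,225.
Difference $90,200 − $90,225 = −$25 applied to largest allocation (Unit G1): Unit G1 becomes $27,525.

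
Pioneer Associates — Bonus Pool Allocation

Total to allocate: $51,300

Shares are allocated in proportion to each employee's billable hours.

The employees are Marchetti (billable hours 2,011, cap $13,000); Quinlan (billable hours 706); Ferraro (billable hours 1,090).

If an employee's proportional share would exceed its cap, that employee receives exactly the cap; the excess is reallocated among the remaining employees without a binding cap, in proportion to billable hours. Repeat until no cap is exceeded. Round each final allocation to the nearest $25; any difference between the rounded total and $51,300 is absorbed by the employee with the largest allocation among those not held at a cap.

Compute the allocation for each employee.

Sum of billable hours: 3,807.
Proportional shares (ignoring caps): Marchetti 27,098.58; Quinlan 9,513.48; Ferraro 14,687.94.
Held at cap: Marchetti ($13,000); remaining pool $38,300 reallocated over remaining billable hours 1,796.
Redistributed shares: Quinlan 15,055.57 → $15,050; Ferraro 23,244.43 → $23,250.

Marchetti: $13,000; Quinlan: $15,050; Ferraro: $23,250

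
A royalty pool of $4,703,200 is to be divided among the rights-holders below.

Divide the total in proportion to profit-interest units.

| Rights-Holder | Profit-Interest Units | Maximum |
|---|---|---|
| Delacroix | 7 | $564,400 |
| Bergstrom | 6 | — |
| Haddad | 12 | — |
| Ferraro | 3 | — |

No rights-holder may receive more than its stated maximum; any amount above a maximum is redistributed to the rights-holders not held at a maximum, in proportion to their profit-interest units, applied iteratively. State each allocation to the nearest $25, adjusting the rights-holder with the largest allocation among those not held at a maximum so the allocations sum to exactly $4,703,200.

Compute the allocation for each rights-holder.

Delacroix: $564,400; Bergstrom: $1,182,525; Haddad: $2,365,025; Ferraro: $591,250

Sum of profit-interest units: 28.
Proportional shares (ignoring caps): Delacroix 1,175,800.00; Bergstrom 1,007,828.57; Haddad 2,015,657.14; Ferraro 503,914.29.
Capped: Delacroix ($564,400); remaining pool $4,138,800 reallocated over remaining profit-interest units 21.
Redistributed shares: Bergstrom 1,182,514.29 → $1,182,525; Haddad 2,365,028.57 → $2,365,025; Ferraro 591,257.14 → $591,250.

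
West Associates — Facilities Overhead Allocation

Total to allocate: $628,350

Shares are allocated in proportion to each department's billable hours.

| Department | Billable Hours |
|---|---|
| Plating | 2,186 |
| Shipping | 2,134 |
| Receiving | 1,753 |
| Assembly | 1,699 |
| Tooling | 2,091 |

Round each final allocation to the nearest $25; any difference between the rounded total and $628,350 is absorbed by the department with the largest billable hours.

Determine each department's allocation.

Total billable hours = 9,863.
Raw shares: Plating 2,186/9,863 × $628,350 = 139,265.24; Shipping 2,134/9,863 × $628,350 = 135,952.44; Receiving 1,753/9,863 × $628,350 = 111,679.77; Assembly 1,699/9,863 × $628,350 = 108,239.55; Tooling 2,091/9,863 × $628,350 = 133,213.00.
Rounded to nearest $25: Plating $139,275; Shipping $135,950; Receiving $111,675; Assembly $108,250; Tooling $133,225. Sum = $628,375.
Difference $628,350 − $628,375 = −$25 applied to largest billable hours (Plating): Plating becomes $139,250.

Plating: $139,250; Shipping: $135,950; Receiving: $111,675; Assembly: $108,250; Tooling: $133,225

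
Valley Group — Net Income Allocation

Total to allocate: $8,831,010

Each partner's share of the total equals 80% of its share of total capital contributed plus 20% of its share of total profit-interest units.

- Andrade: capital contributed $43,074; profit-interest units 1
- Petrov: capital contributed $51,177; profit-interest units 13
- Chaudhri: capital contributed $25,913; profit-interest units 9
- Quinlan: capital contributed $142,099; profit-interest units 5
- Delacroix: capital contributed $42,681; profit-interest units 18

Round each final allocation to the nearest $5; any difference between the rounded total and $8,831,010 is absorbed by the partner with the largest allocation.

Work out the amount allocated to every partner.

Totals — capital contributed 304,944, profit-interest units 46.
Composite weights (80% capital contributed + 20% profit-interest units): Andrade 0.1173; Petrov 0.1908; Chaudhri 0.1071; Quinlan 0.3945; Delacroix 0.1902.
Raw shares: Andrade 1,036,315.12; Petrov 1,684,790.19; Chaudhri 945,902.21; Quinlan 3,484,065.39; Delacroix 1,679,937.09.
Rounded to nearest $5: Andrade $1,036,315; Petrov $1,684,790; Chaudhri $945,900; Quinlan $3,484,065; Delacroix $1,679,935. Sum = $8,831,005.
Difference $8,831,010 − $8,831,005 = +$5 applied to largest allocation (Quinlan): Quinlan becomes $3,484,070.

Andrade: $1,036,315 · Petrov: $1,684,790 · Chaudhri: $945,900 · Quinlan: $3,484,070 · Delacroix: $1,679,935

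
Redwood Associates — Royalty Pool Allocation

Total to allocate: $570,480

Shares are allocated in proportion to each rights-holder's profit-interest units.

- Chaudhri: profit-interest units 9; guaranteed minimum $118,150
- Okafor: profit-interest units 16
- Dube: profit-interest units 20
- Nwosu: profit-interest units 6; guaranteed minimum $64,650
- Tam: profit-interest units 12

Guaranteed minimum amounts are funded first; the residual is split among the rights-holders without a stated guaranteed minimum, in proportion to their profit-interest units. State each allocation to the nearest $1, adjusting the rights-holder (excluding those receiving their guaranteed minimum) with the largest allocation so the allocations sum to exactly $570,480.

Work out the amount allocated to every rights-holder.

Fund the minimums — Chaudhri $118,150; Nwosu $64,650. Residual $387,680.
Residual split over remaining profit-interest units 48: Okafor 129,226.67 → $129,227; Dube 161,533.33 → $161,533; Tam 96,920.00 → $96,920.

Chaudhri: $118,150 · Okafor: $129,227 · Dube: $161,533 · Nwosu: $64,650 · Tam: $96,920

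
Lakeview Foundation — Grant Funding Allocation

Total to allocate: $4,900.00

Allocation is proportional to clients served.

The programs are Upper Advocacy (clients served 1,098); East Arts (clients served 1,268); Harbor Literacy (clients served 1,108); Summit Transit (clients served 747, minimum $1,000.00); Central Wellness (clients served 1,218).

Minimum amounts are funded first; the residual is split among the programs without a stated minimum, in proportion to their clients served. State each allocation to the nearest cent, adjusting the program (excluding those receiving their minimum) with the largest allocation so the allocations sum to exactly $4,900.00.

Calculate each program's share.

Minimums first: Summit Transit $1,000.00. Remaining pool $3,900.00.
Remaining pool split over remaining clients served 4,692: Upper Advocacy 912.6598 → $912.66; East Arts 1,053.9642 → $1,053.96; Harbor Literacy 920.9719 → $920.97; Central Wellness 1,012.4041 → $1,012.40.
Rounding difference +$0.01 applied to East Arts → $1,053.97.

Upper Advocacy: $912.66 | East Arts: $1,053.97 | Harbor Literacy: $920.97 | Summit Transit: $1,000.00 | Central Wellness: $1,012.40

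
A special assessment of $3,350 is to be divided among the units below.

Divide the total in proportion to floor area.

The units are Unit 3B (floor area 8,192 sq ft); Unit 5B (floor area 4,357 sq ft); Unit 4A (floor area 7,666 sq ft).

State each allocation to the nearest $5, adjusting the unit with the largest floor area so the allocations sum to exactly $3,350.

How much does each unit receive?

Floor area total: 8,192 + 4,357 + 7,666 = 20,215.
Raw shares: Unit 3B 1,357.57; Unit 5B 722.04; Unit 4A 1,270.40.
After rounding ($5): Unit 3B $1,360; Unit 5B $720; Unit 4A $1,270. Sum = $3,350.
Rounded total matches; no reconciliation needed.

Unit 3B: $1,360; Unit 5B: $720; Unit 4A: $1,270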